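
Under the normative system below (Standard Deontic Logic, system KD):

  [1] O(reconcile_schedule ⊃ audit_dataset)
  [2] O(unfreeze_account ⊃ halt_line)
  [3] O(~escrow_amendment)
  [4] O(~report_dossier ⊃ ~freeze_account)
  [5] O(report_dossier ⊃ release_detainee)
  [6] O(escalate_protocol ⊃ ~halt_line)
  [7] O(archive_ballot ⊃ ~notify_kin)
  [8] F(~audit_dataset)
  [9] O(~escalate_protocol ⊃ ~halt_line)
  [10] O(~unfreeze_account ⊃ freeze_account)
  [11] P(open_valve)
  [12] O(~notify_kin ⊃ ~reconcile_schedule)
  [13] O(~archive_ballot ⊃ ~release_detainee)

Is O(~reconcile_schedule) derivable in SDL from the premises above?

Yes

By case analysis on escalate_protocol: premise 6 gives O(escalate_protocol ⊃ ~halt_line) and premise 9 gives O(~escalate_protocol ⊃ ~halt_line), so O(~halt_line) either way.
Premise 2 is O(unfreeze_account ⊃ halt_line); contrapositively O(~halt_line ⊃ ~unfreeze_account). Since O(~halt_line) holds, K gives O(~unfreeze_account).
From O(~unfreeze_account) and premise 10, O(~unfreeze_account ⊃ freeze_account), we obtain O(freeze_account).
Premise 4 is O(~report_dossier ⊃ ~freeze_account); contrapositively O(freeze_account ⊃ report_dossier). Since O(freeze_account) holds, K gives O(report_dossier).
From O(report_dossier) and premise 5, O(report_dossier ⊃ release_detainee), we obtain O(release_detainee).
Premise 13, O(~archive_ballot ⊃ ~release_detainee), contraposes to O(release_detainee ⊃ archive_ballot); with O(release_detainee) we get O(archive_ballot).
With premise 7, O(archive_ballot ⊃ ~notify_kin), the K-axiom yields O(~notify_kin).
Applying K to premise 12 (O(~notify_kin ⊃ ~reconcile_schedule)) and O(~notify_kin) yields O(~reconcile_schedule).
Premises 1, 3, 8, 11 do not contribute to this derivation.
So O(~reconcile_schedule) follows.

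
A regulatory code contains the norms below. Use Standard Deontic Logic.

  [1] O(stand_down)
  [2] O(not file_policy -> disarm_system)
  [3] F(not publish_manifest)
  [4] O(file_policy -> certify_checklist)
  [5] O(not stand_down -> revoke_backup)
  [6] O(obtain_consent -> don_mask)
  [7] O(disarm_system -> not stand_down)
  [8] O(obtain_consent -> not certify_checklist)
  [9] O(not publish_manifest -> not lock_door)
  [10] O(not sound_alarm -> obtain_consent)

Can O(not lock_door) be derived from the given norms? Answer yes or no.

No

Premise 9 is O(not publish_manifest -> not lock_door), but O(not publish_manifest) is not derivable from the premises, so it does not yield O(not lock_door).
No other premise forces O(not lock_door). An ideal world satisfying every premise can still have not lock_door false, so O(not lock_door) is not derivable.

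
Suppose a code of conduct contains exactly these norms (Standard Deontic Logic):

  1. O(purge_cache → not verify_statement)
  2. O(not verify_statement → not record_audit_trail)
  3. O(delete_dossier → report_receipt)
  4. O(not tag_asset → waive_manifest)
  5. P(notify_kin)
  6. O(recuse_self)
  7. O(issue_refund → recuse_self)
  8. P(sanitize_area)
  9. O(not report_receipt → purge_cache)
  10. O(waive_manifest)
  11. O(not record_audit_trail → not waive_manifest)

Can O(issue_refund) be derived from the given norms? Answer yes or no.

Premise 7 is O(issue_refund → recuse_self); even if O(recuse_self) held, inferring O(issue_refund) would be affirming the consequent — invalid.
No other premise forces O(issue_refund). An ideal world satisfying every premise can still have issue_refund false, so O(issue_refund) is not derivable.

No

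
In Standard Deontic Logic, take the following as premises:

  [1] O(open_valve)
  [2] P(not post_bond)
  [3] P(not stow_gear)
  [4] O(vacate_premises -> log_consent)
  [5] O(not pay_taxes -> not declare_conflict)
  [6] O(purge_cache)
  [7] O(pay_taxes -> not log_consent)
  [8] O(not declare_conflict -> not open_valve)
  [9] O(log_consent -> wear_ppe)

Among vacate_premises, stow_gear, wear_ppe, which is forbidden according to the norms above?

Premise 1 gives O(open_valve).
Premise 8 is O(not declare_conflict -> not open_valve); contrapositively O(open_valve -> declare_conflict). Since O(open_valve) holds, K gives O(declare_conflict).
Premise 5, O(not pay_taxes -> not declare_conflict), contraposes to O(declare_conflict -> pay_taxes); with O(declare_conflict) we get O(pay_taxes).
Premise 7 is O(pay_taxes -> not log_consent); since O(pay_taxes), deontic closure gives O(not log_consent).
Premise 4 is O(vacate_premises -> log_consent); contrapositively O(not log_consent -> not vacate_premises). Since O(not log_consent) holds, K gives O(not vacate_premises).
So O(not vacate_premises) holds, i.e. vacate_premises is forbidden. None of the other listed options is forbidden under the premises.

vacate_premises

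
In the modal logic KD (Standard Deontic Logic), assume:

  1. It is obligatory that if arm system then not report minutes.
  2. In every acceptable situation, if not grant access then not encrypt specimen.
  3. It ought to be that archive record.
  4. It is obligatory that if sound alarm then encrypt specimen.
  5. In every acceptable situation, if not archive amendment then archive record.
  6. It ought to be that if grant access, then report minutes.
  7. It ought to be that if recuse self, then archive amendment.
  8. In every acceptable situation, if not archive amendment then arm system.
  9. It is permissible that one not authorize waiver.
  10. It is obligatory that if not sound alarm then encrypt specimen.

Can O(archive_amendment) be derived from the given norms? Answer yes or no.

Yes

By case analysis on ¬sound_alarm: premise 10 gives O(¬sound_alarm → encrypt_specimen) and premise 4 gives O(sound_alarm → encrypt_specimen), so O(encrypt_specimen) either way.
Premise 2, O(¬grant_access → ¬encrypt_specimen), contraposes to O(encrypt_specimen → grant_access); with O(encrypt_specimen) we get O(grant_access).
With premise 6, O(grant_access → report_minutes), the K-axiom yields O(report_minutes).
Premise 1, O(arm_system → ¬report_minutes), contraposes to O(report_minutes → ¬arm_system); with O(report_minutes) we get O(¬arm_system).
Premise 8, O(¬archive_amendment → arm_system), contraposes to O(¬arm_system → archive_amendment); with O(¬arm_system) we get O(archive_amendment).
Premises 3, 5, 7, 9 do not contribute to this derivation.
So O(archive_amendment) follows.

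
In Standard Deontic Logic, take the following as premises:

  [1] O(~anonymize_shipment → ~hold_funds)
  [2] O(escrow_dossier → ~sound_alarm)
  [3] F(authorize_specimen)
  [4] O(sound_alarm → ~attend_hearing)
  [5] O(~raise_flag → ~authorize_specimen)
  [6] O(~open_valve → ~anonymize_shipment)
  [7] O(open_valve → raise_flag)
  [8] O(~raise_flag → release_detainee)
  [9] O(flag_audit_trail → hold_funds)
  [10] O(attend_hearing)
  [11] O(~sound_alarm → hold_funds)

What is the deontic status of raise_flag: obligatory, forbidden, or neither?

From premise 10 we have O(attend_hearing).
Premise 4 is O(sound_alarm → ~attend_hearing); contrapositively O(attend_hearing → ~sound_alarm). Since O(attend_hearing) holds, K gives O(~sound_alarm).
From O(~sound_alarm) and premise 11, O(~sound_alarm → hold_funds), we obtain O(hold_funds).
Premise 1, O(~anonymize_shipment → ~hold_funds), contraposes to O(hold_funds → anonymize_shipment); with O(hold_funds) we get O(anonymize_shipment).
Premise 6 is O(~open_valve → ~anonymize_shipment); contrapositively O(anonymize_shipment → open_valve). Since O(anonymize_shipment) holds, K gives O(open_valve).
With premise 7, O(open_valve → raise_flag), the K-axiom yields O(raise_flag).
Premises 2, 3, 5, 8, 9 do not contribute to this derivation.
Hence raise_flag is obligatory.

Obligatory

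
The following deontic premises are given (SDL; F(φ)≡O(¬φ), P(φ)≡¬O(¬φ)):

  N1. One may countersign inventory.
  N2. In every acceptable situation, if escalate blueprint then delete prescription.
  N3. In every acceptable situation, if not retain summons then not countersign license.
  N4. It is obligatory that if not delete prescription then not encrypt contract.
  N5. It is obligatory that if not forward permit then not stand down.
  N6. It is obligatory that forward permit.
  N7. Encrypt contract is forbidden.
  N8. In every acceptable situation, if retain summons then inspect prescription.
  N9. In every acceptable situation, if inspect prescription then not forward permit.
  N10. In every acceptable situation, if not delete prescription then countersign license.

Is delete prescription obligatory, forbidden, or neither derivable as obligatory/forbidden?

Obligatory

From premise 6 we have O(forward_permit).
The contrapositive of premise 9 (O(inspect_prescription → ¬forward_permit)) is O(forward_permit → ¬inspect_prescription), and O(forward_permit) is already established, so O(¬inspect_prescription).
The contrapositive of premise 8 (O(retain_summons → inspect_prescription)) is O(¬inspect_prescription → ¬retain_summons), and O(¬inspect_prescription) is already established, so O(¬retain_summons).
With premise 3, O(¬retain_summons → ¬countersign_license), the K-axiom yields O(¬countersign_license).
Premise 10 is O(¬delete_prescription → countersign_license); contrapositively O(¬countersign_license → delete_prescription). Since O(¬countersign_license) holds, K gives O(delete_prescription).
Premises 1, 2, 4, 5, 7 do not contribute to this derivation.
Hence delete_prescription is obligatory.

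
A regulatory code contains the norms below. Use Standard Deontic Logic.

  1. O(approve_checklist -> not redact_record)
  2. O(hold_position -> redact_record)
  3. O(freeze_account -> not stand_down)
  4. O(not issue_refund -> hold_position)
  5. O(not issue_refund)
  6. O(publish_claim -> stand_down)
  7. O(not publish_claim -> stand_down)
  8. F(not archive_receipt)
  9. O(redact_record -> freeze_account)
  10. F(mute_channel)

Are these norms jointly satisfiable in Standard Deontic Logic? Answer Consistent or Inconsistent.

Premises 6 and 7 cover both cases: O(publish_claim -> stand_down) and O(not publish_claim -> stand_down). Since publish_claim ∨ not publish_claim is a tautology, O(stand_down) follows.
The contrapositive of premise 3 (O(freeze_account -> not stand_down)) is O(stand_down -> not freeze_account), and O(stand_down) is already established, so O(not freeze_account).
The contrapositive of premise 9 (O(redact_record -> freeze_account)) is O(not freeze_account -> not redact_record), and O(not freeze_account) is already established, so O(not redact_record).
The contrapositive of premise 2 (O(hold_position -> redact_record)) is O(not redact_record -> not hold_position), and O(not redact_record) is already established, so O(not hold_position).
The contrapositive of premise 4 (O(not issue_refund -> hold_position)) is O(not hold_position -> issue_refund), and O(not hold_position) is already established, so O(issue_refund).
But premise 5 directly asserts O(not issue_refund).
We now have both O(issue_refund) and O(not issue_refund) — issue_refund is simultaneously obligatory and forbidden, violating the D-axiom.

Inconsistent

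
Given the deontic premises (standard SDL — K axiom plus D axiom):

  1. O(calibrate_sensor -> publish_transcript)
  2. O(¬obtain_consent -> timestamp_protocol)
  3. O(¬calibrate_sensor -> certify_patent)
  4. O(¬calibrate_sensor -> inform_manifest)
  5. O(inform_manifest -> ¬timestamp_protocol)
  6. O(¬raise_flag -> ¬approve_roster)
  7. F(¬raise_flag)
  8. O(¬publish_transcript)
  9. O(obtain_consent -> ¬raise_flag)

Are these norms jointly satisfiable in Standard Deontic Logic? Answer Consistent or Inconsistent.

F(¬raise_flag) at premise 7 means O(raise_flag).
Premise 9, O(obtain_consent -> ¬raise_flag), contraposes to O(raise_flag -> ¬obtain_consent); with O(raise_flag) we get O(¬obtain_consent).
From O(¬obtain_consent) and premise 2, O(¬obtain_consent -> timestamp_protocol), we obtain O(timestamp_protocol).
Premise 5, O(inform_manifest -> ¬timestamp_protocol), contraposes to O(timestamp_protocol -> ¬inform_manifest); with O(timestamp_protocol) we get O(¬inform_manifest).
Premise 4, O(¬calibrate_sensor -> inform_manifest), contraposes to O(¬inform_manifest -> calibrate_sensor); with O(¬inform_manifest) we get O(calibrate_sensor).
Applying K to premise 1 (O(calibrate_sensor -> publish_transcript)) and O(calibrate_sensor) yields O(publish_transcript).
However, premise 8 gives O(¬publish_transcript).
We now have both O(publish_transcript) and O(¬publish_transcript) — publish_transcript is simultaneously obligatory and forbidden, violating the D-axiom.

Inconsistent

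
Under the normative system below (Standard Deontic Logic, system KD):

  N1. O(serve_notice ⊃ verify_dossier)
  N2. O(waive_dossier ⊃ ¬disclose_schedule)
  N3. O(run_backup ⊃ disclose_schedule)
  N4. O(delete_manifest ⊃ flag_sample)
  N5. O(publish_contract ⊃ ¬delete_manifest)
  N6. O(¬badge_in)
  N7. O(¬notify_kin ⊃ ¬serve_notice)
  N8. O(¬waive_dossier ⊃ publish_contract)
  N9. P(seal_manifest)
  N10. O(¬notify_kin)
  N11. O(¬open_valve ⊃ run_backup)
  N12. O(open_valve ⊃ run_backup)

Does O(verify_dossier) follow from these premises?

Premise 1 is O(serve_notice ⊃ verify_dossier), but O(serve_notice) is not derivable from the premises, so it does not yield O(verify_dossier).
No other premise forces O(verify_dossier). An ideal world satisfying every premise can still have verify_dossier false, so O(verify_dossier) is not derivable.

No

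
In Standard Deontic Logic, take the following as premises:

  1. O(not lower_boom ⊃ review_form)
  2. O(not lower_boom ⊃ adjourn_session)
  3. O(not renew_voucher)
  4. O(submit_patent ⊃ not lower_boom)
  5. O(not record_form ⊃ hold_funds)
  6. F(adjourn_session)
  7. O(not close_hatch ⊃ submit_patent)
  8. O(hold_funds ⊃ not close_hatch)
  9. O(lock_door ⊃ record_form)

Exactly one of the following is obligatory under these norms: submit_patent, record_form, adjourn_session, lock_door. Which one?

Premise 6 is F(adjourn_session), i.e. O(not adjourn_session).
Premise 2 is O(not lower_boom ⊃ adjourn_session); contrapositively O(not adjourn_session ⊃ lower_boom). Since O(not adjourn_session) holds, K gives O(lower_boom).
Premise 4 is O(submit_patent ⊃ not lower_boom); contrapositively O(lower_boom ⊃ not submit_patent). Since O(lower_boom) holds, K gives O(not submit_patent).
Premise 7 is O(not close_hatch ⊃ submit_patent); contrapositively O(not submit_patent ⊃ close_hatch). Since O(not submit_patent) holds, K gives O(close_hatch).
Premise 8 is O(hold_funds ⊃ not close_hatch); contrapositively O(close_hatch ⊃ not hold_funds). Since O(close_hatch) holds, K gives O(not hold_funds).
Premise 5, O(not record_form ⊃ hold_funds), contraposes to O(not hold_funds ⊃ record_form); with O(not hold_funds) we get O(record_form).
So O(record_form) holds — record_form is obligatory. None of the other listed options is made obligatory by any chain of premises.

record_form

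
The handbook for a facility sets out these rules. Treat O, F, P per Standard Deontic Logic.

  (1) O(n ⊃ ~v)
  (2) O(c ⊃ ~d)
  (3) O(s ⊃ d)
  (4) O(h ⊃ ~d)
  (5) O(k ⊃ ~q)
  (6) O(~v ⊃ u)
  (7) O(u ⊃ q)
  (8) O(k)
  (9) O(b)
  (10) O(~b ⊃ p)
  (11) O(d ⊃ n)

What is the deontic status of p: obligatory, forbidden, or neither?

Premise 10 is O(~b ⊃ p), but O(~b) is not derivable from the premises, so it does not yield O(p).
No premise or chain of K-axiom applications forces O(p), and none forces O(~p). So p is neither obligatory nor forbidden under these norms.

Neither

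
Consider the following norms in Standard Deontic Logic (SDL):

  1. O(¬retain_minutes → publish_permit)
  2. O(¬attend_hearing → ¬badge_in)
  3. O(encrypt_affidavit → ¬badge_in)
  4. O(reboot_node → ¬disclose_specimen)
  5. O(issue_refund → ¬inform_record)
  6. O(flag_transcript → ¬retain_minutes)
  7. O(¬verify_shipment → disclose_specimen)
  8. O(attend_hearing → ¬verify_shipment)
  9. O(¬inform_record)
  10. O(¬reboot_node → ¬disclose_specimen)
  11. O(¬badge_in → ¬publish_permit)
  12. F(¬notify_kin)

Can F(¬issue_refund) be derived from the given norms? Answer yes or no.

No

Premise 5 is O(issue_refund → ¬inform_record); even if O(¬inform_record) held, inferring O(issue_refund) would be affirming the consequent — invalid.
No other premise forces O(issue_refund). An ideal world satisfying every premise can still have ¬issue_refund true, so F(¬issue_refund) is not derivable.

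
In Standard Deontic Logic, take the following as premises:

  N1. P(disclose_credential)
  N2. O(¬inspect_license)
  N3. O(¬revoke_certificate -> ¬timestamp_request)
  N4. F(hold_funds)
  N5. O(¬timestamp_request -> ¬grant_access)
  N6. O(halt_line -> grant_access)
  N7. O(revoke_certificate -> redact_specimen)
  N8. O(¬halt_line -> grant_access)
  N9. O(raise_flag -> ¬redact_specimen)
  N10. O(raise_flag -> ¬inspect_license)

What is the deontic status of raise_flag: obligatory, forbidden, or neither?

Forbidden

Premises 6 and 8 are O(halt_line -> grant_access) and O(¬halt_line -> grant_access); every ideal world satisfies halt_line or ¬halt_line, so in either case grant_access holds — hence O(grant_access).
The contrapositive of premise 5 (O(¬timestamp_request -> ¬grant_access)) is O(grant_access -> timestamp_request), and O(grant_access) is already established, so O(timestamp_request).
Premise 3 is O(¬revoke_certificate -> ¬timestamp_request); contrapositively O(timestamp_request -> revoke_certificate). Since O(timestamp_request) holds, K gives O(revoke_certificate).
Premise 7 is O(revoke_certificate -> redact_specimen); since O(revoke_certificate), deontic closure gives O(redact_specimen).
The contrapositive of premise 9 (O(raise_flag -> ¬redact_specimen)) is O(redact_specimen -> ¬raise_flag), and O(redact_specimen) is already established, so O(¬raise_flag).
Premises 1, 2, 4, 10 do not contribute to this derivation.
Thus O(¬raise_flag), which is F(raise_flag): raise_flag is forbidden.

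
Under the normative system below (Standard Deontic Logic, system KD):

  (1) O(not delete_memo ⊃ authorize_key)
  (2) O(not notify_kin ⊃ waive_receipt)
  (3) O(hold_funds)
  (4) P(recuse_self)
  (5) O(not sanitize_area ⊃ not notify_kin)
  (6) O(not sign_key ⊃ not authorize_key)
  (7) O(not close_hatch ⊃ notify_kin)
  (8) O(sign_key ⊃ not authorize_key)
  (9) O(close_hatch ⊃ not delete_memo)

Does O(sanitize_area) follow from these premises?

Yes

Premises 8 and 6 cover both cases: O(sign_key ⊃ not authorize_key) and O(not sign_key ⊃ not authorize_key). Since sign_key ∨ not sign_key is a tautology, O(not authorize_key) follows.
Premise 1, O(not delete_memo ⊃ authorize_key), contraposes to O(not authorize_key ⊃ delete_memo); with O(not authorize_key) we get O(delete_memo).
Premise 9 is O(close_hatch ⊃ not delete_memo); contrapositively O(delete_memo ⊃ not close_hatch). Since O(delete_memo) holds, K gives O(not close_hatch).
From O(not close_hatch) and premise 7, O(not close_hatch ⊃ notify_kin), we obtain O(notify_kin).
Premise 5, O(not sanitize_area ⊃ not notify_kin), contraposes to O(notify_kin ⊃ sanitize_area); with O(notify_kin) we get O(sanitize_area).
Premises 2, 3, 4 do not contribute to this derivation.
So O(sanitize_area) follows.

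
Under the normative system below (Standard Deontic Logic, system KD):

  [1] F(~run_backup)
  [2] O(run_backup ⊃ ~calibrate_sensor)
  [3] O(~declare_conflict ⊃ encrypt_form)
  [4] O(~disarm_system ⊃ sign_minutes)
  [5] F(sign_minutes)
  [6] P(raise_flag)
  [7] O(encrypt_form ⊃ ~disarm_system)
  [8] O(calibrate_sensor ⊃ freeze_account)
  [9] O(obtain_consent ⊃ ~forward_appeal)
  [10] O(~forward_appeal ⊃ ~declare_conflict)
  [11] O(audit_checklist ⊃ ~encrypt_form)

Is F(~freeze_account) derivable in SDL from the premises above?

No

Premise 8 is O(calibrate_sensor ⊃ freeze_account), but O(calibrate_sensor) is not derivable from the premises, so it does not yield O(freeze_account).
No other premise forces O(freeze_account). An ideal world satisfying every premise can still have ~freeze_account true, so F(~freeze_account) is not derivable.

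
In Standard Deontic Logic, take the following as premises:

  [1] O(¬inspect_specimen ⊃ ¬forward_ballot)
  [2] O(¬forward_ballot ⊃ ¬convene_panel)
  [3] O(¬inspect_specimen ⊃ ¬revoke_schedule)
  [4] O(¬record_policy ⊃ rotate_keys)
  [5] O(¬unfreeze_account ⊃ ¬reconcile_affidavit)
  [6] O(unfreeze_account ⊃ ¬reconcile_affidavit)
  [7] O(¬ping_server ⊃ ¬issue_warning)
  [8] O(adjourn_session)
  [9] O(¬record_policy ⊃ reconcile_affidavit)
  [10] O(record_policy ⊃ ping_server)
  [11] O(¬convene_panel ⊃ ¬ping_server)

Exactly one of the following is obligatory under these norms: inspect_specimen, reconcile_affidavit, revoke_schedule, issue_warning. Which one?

inspect_specimen

Premises 5 and 6 are O(¬unfreeze_account ⊃ ¬reconcile_affidavit) and O(unfreeze_account ⊃ ¬reconcile_affidavit); every ideal world satisfies ¬unfreeze_account or unfreeze_account, so in either case ¬reconcile_affidavit holds — hence O(¬reconcile_affidavit).
The contrapositive of premise 9 (O(¬record_policy ⊃ reconcile_affidavit)) is O(¬reconcile_affidavit ⊃ record_policy), and O(¬reconcile_affidavit) is already established, so O(record_policy).
From O(record_policy) and premise 10, O(record_policy ⊃ ping_server), we obtain O(ping_server).
Premise 11 is O(¬convene_panel ⊃ ¬ping_server); contrapositively O(ping_server ⊃ convene_panel). Since O(ping_server) holds, K gives O(convene_panel).
Premise 2, O(¬forward_ballot ⊃ ¬convene_panel), contraposes to O(convene_panel ⊃ forward_ballot); with O(convene_panel) we get O(forward_ballot).
Premise 1, O(¬inspect_specimen ⊃ ¬forward_ballot), contraposes to O(forward_ballot ⊃ inspect_specimen); with O(forward_ballot) we get O(inspect_specimen).
So O(inspect_specimen) holds — inspect_specimen is obligatory. None of the other listed options is made obligatory by any chain of premises.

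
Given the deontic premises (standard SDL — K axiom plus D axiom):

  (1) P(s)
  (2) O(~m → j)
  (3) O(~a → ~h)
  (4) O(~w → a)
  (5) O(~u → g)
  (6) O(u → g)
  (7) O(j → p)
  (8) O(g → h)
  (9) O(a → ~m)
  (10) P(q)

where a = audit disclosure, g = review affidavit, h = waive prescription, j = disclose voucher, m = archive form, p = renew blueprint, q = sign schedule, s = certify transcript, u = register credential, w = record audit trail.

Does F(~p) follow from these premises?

Yes

By case analysis on u: premise 6 gives O(u → g) and premise 5 gives O(~u → g), so O(g) either way.
From O(g) and premise 8, O(g → h), we obtain O(h).
Premise 3, O(~a → ~h), contraposes to O(h → a); with O(h) we get O(a).
Premise 9 is O(a → ~m); since O(a), deontic closure gives O(~m).
From O(~m) and premise 2, O(~m → j), we obtain O(j).
From O(j) and premise 7, O(j → p), we obtain O(p).
Premises 1, 4, 10 do not contribute to this derivation.
So O(p) holds, i.e. F(~p). The claim follows.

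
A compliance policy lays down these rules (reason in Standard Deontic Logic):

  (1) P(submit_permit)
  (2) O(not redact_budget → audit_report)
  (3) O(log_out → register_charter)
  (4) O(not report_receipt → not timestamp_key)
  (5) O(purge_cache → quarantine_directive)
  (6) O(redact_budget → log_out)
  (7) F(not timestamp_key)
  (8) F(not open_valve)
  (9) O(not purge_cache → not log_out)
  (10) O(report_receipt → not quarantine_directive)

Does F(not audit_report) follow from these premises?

Yes

Premise 7 is F(not timestamp_key), i.e. O(timestamp_key).
Premise 4 is O(not report_receipt → not timestamp_key); contrapositively O(timestamp_key → report_receipt). Since O(timestamp_key) holds, K gives O(report_receipt).
From O(report_receipt) and premise 10, O(report_receipt → not quarantine_directive), we obtain O(not quarantine_directive).
Premise 5 is O(purge_cache → quarantine_directive); contrapositively O(not quarantine_directive → not purge_cache). Since O(not quarantine_directive) holds, K gives O(not purge_cache).
From O(not purge_cache) and premise 9, O(not purge_cache → not log_out), we obtain O(not log_out).
The contrapositive of premise 6 (O(redact_budget → log_out)) is O(not log_out → not redact_budget), and O(not log_out) is already established, so O(not redact_budget).
Applying K to premise 2 (O(not redact_budget → audit_report)) and O(not redact_budget) yields O(audit_report).
Premises 1, 3, 8 do not contribute to this derivation.
So O(audit_report) holds, i.e. F(not audit_report). The claim follows.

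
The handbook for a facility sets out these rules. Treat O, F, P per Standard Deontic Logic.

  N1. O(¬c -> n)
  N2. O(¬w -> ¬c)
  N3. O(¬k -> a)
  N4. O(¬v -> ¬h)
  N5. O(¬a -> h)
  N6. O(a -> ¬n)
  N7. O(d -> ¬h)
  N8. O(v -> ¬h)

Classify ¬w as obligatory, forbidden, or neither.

Forbidden

Premises 8 and 4 are O(v -> ¬h) and O(¬v -> ¬h); every ideal world satisfies v or ¬v, so in either case ¬h holds — hence O(¬h).
Premise 5, O(¬a -> h), contraposes to O(¬h -> a); with O(¬h) we get O(a).
Premise 6 is O(a -> ¬n); since O(a), deontic closure gives O(¬n).
Premise 1 is O(¬c -> n); contrapositively O(¬n -> c). Since O(¬n) holds, K gives O(c).
Premise 2, O(¬w -> ¬c), contraposes to O(c -> w); with O(c) we get O(w).
Premises 3, 7 do not contribute to this derivation.
Thus O(w), which is F(¬w): ¬w is forbidden.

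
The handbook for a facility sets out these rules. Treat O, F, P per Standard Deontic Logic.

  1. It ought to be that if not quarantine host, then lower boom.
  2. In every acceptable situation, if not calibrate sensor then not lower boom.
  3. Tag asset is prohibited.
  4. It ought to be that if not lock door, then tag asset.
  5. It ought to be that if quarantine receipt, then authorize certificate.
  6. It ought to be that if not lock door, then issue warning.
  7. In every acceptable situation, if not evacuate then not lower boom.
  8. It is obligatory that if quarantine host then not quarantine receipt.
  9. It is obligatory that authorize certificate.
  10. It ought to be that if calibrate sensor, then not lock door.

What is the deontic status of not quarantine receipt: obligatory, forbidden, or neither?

Premise 3, F(tag_asset), is equivalent to O(¬tag_asset).
Premise 4 is O(¬lock_door → tag_asset); contrapositively O(¬tag_asset → lock_door). Since O(¬tag_asset) holds, K gives O(lock_door).
Premise 10, O(calibrate_sensor → ¬lock_door), contraposes to O(lock_door → ¬calibrate_sensor); with O(lock_door) we get O(¬calibrate_sensor).
Premise 2 is O(¬calibrate_sensor → ¬lower_boom); since O(¬calibrate_sensor), deontic closure gives O(¬lower_boom).
The contrapositive of premise 1 (O(¬quarantine_host → lower_boom)) is O(¬lower_boom → quarantine_host), and O(¬lower_boom) is already established, so O(quarantine_host).
Applying K to premise 8 (O(quarantine_host → ¬quarantine_receipt)) and O(quarantine_host) yields O(¬quarantine_receipt).
Premises 5, 6, 7, 9 do not contribute to this derivation.
Hence ¬quarantine_receipt is obligatory.

Obligatory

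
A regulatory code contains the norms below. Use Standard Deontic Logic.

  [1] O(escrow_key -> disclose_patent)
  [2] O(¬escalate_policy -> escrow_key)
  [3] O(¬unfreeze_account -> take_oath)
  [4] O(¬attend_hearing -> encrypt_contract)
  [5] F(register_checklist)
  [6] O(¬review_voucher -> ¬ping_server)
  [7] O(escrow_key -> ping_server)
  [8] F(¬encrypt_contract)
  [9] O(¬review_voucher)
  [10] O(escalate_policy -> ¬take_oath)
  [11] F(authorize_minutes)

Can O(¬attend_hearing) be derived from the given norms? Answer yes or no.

No

Premise 4 is O(¬attend_hearing -> encrypt_contract); even if O(encrypt_contract) held, inferring O(¬attend_hearing) would be affirming the consequent — invalid.
No other premise forces O(¬attend_hearing). An ideal world satisfying every premise can still have ¬attend_hearing false, so O(¬attend_hearing) is not derivable.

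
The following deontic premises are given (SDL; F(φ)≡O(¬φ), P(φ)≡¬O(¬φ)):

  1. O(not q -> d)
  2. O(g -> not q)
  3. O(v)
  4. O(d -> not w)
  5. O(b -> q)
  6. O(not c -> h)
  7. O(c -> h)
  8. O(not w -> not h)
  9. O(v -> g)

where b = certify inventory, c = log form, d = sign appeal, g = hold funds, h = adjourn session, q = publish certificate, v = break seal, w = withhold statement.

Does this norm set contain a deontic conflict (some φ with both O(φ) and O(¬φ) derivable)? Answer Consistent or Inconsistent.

Inconsistent

Premises 7 and 6 cover both cases: O(c -> h) and O(not c -> h). Since c ∨ not c is a tautology, O(h) follows.
Premise 8, O(not w -> not h), contraposes to O(h -> w); with O(h) we get O(w).
The contrapositive of premise 4 (O(d -> not w)) is O(w -> not d), and O(w) is already established, so O(not d).
Premise 1, O(not q -> d), contraposes to O(not d -> q); with O(not d) we get O(q).
Premise 2 is O(g -> not q); contrapositively O(q -> not g). Since O(q) holds, K gives O(not g).
Premise 9, O(v -> g), contraposes to O(not g -> not v); with O(not g) we get O(not v).
Yet premise 3 states O(v).
We now have both O(not v) and O(v) — v is simultaneously obligatory and forbidden, violating the D-axiom.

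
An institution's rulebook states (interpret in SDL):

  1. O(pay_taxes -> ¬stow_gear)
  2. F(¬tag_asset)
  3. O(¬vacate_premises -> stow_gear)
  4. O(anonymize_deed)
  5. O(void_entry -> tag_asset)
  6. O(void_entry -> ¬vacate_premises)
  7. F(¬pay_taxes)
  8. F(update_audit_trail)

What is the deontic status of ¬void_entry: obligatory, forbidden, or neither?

Premise 7 is F(¬pay_taxes), i.e. O(pay_taxes).
From O(pay_taxes) and premise 1, O(pay_taxes -> ¬stow_gear), we obtain O(¬stow_gear).
Premise 3 is O(¬vacate_premises -> stow_gear); contrapositively O(¬stow_gear -> vacate_premises). Since O(¬stow_gear) holds, K gives O(vacate_premises).
The contrapositive of premise 6 (O(void_entry -> ¬vacate_premises)) is O(vacate_premises -> ¬void_entry), and O(vacate_premises) is already established, so O(¬void_entry).
Premises 2, 4, 5, 8 do not contribute to this derivation.
Hence ¬void_entry is obligatory.

Obligatory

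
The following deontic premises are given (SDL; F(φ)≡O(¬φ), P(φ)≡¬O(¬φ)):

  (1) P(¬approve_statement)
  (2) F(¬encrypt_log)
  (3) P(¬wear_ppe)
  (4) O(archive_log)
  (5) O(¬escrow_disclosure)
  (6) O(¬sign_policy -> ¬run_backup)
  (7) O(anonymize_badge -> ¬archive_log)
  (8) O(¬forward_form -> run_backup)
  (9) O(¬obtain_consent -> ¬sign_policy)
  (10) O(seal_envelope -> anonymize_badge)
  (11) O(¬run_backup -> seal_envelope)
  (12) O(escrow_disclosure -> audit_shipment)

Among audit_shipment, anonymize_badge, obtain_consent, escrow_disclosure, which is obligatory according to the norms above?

obtain_consent

Premise 4 states O(archive_log) outright.
Premise 7 is O(anonymize_badge -> ¬archive_log); contrapositively O(archive_log -> ¬anonymize_badge). Since O(archive_log) holds, K gives O(¬anonymize_badge).
Premise 10, O(seal_envelope -> anonymize_badge), contraposes to O(¬anonymize_badge -> ¬seal_envelope); with O(¬anonymize_badge) we get O(¬seal_envelope).
The contrapositive of premise 11 (O(¬run_backup -> seal_envelope)) is O(¬seal_envelope -> run_backup), and O(¬seal_envelope) is already established, so O(run_backup).
The contrapositive of premise 6 (O(¬sign_policy -> ¬run_backup)) is O(run_backup -> sign_policy), and O(run_backup) is already established, so O(sign_policy).
Premise 9, O(¬obtain_consent -> ¬sign_policy), contraposes to O(sign_policy -> obtain_consent); with O(sign_policy) we get O(obtain_consent).
So O(obtain_consent) holds — obtain_consent is obligatory. None of the other listed options is made obligatory by any chain of premises.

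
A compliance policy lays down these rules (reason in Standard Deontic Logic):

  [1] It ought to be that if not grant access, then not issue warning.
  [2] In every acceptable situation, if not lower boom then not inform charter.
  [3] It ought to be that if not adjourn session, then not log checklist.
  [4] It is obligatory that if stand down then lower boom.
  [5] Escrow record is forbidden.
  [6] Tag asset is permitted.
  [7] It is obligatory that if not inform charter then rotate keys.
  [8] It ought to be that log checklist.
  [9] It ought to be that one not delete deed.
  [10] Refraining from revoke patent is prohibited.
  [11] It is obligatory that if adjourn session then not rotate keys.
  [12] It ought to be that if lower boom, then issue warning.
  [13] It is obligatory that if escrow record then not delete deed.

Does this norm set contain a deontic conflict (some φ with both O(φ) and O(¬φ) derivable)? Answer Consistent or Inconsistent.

Premise 13 is O(escrow_record → ¬delete_deed); even if O(¬delete_deed) held, inferring O(escrow_record) would be affirming the consequent — invalid.
So O(escrow_record) is not derivable, and the apparent clash with O(¬escrow_record) does not arise.
A world satisfying every obligation exists (e.g. adjourn_session=true, delete_deed=false, escrow_record=false, grant_access=true, inform_charter=true, issue_warning=true, log_checklist=true, lower_boom=true, revoke_patent=true, rotate_keys=false, stand_down=false, tag_asset=false); no atom is both obligatory and forbidden, so the set is consistent.

Consistent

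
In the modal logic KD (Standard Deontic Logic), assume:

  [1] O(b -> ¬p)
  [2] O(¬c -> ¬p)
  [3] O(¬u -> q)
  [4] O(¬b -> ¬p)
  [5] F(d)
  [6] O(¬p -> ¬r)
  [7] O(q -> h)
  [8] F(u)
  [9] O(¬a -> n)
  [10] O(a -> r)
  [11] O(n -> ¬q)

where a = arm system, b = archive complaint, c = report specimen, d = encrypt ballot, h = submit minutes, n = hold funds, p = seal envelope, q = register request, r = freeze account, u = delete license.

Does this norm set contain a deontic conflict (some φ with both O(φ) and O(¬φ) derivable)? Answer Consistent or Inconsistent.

Premises 1 and 4 are O(b -> ¬p) and O(¬b -> ¬p); every ideal world satisfies b or ¬b, so in either case ¬p holds — hence O(¬p).
Applying K to premise 6 (O(¬p -> ¬r)) and O(¬p) yields O(¬r).
Premise 10, O(a -> r), contraposes to O(¬r -> ¬a); with O(¬r) we get O(¬a).
Premise 9 is O(¬a -> n); since O(¬a), deontic closure gives O(n).
Applying K to premise 11 (O(n -> ¬q)) and O(n) yields O(¬q).
Premise 3, O(¬u -> q), contraposes to O(¬q -> u); with O(¬q) we get O(u).
But premise 8, F(u), means O(¬u).
We now have both O(u) and O(¬u) — u is simultaneously obligatory and forbidden, violating the D-axiom.

Inconsistent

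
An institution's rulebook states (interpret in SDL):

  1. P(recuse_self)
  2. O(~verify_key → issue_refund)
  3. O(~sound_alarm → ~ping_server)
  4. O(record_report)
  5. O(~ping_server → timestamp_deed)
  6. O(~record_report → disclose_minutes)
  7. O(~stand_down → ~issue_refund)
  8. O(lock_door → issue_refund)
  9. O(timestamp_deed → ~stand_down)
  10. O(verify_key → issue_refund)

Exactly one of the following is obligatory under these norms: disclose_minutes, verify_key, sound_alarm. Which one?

Premises 2 and 10 cover both cases: O(~verify_key → issue_refund) and O(verify_key → issue_refund). Since ~verify_key ∨ verify_key is a tautology, O(issue_refund) follows.
Premise 7, O(~stand_down → ~issue_refund), contraposes to O(issue_refund → stand_down); with O(issue_refund) we get O(stand_down).
Premise 9, O(timestamp_deed → ~stand_down), contraposes to O(stand_down → ~timestamp_deed); with O(stand_down) we get O(~timestamp_deed).
Premise 5 is O(~ping_server → timestamp_deed); contrapositively O(~timestamp_deed → ping_server). Since O(~timestamp_deed) holds, K gives O(ping_server).
Premise 3 is O(~sound_alarm → ~ping_server); contrapositively O(ping_server → sound_alarm). Since O(ping_server) holds, K gives O(sound_alarm).
So O(sound_alarm) holds — sound_alarm is obligatory. None of the other listed options is made obligatory by any chain of premises.

sound_alarm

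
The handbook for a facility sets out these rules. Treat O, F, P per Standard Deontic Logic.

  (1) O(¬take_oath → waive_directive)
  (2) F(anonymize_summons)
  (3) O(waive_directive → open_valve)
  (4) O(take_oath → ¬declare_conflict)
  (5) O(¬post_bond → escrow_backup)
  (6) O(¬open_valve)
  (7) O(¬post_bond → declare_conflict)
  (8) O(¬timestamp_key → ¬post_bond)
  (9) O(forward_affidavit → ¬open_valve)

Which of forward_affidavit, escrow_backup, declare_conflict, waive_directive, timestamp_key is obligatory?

timestamp_key

Premise 6 gives O(¬open_valve).
The contrapositive of premise 3 (O(waive_directive → open_valve)) is O(¬open_valve → ¬waive_directive), and O(¬open_valve) is already established, so O(¬waive_directive).
Premise 1 is O(¬take_oath → waive_directive); contrapositively O(¬waive_directive → take_oath). Since O(¬waive_directive) holds, K gives O(take_oath).
Premise 4 is O(take_oath → ¬declare_conflict); since O(take_oath), deontic closure gives O(¬declare_conflict).
The contrapositive of premise 7 (O(¬post_bond → declare_conflict)) is O(¬declare_conflict → post_bond), and O(¬declare_conflict) is already established, so O(post_bond).
Premise 8, O(¬timestamp_key → ¬post_bond), contraposes to O(post_bond → timestamp_key); with O(post_bond) we get O(timestamp_key).
So O(timestamp_key) holds — timestamp_key is obligatory. None of the other listed options is made obligatory by any chain of premises.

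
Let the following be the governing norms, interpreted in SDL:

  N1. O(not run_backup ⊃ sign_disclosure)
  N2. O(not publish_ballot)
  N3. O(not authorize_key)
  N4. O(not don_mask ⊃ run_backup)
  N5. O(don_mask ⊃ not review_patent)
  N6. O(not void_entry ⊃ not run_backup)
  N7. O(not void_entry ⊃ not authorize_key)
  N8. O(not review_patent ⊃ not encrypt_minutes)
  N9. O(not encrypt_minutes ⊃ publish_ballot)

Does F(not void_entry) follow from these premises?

Premise 2 gives O(not publish_ballot).
The contrapositive of premise 9 (O(not encrypt_minutes ⊃ publish_ballot)) is O(not publish_ballot ⊃ encrypt_minutes), and O(not publish_ballot) is already established, so O(encrypt_minutes).
Premise 8, O(not review_patent ⊃ not encrypt_minutes), contraposes to O(encrypt_minutes ⊃ review_patent); with O(encrypt_minutes) we get O(review_patent).
Premise 5 is O(don_mask ⊃ not review_patent); contrapositively O(review_patent ⊃ not don_mask). Since O(review_patent) holds, K gives O(not don_mask).
Applying K to premise 4 (O(not don_mask ⊃ run_backup)) and O(not don_mask) yields O(run_backup).
The contrapositive of premise 6 (O(not void_entry ⊃ not run_backup)) is O(run_backup ⊃ void_entry), and O(run_backup) is already established, so O(void_entry).
Premises 1, 3, 7 do not contribute to this derivation.
So O(void_entry) holds, i.e. F(not void_entry). The claim follows.

Yes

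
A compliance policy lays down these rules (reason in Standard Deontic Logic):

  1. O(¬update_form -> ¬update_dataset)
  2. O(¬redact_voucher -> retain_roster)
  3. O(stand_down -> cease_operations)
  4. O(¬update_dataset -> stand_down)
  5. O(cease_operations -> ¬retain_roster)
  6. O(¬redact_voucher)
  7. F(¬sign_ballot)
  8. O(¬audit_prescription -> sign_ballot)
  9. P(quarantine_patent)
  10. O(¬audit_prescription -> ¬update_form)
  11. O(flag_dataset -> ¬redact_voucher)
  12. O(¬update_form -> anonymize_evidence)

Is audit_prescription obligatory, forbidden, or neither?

Obligatory

Premise 6 states O(¬redact_voucher) outright.
Applying K to premise 2 (O(¬redact_voucher -> retain_roster)) and O(¬redact_voucher) yields O(retain_roster).
The contrapositive of premise 5 (O(cease_operations -> ¬retain_roster)) is O(retain_roster -> ¬cease_operations), and O(retain_roster) is already established, so O(¬cease_operations).
Premise 3, O(stand_down -> cease_operations), contraposes to O(¬cease_operations -> ¬stand_down); with O(¬cease_operations) we get O(¬stand_down).
Premise 4 is O(¬update_dataset -> stand_down); contrapositively O(¬stand_down -> update_dataset). Since O(¬stand_down) holds, K gives O(update_dataset).
Premise 1 is O(¬update_form -> ¬update_dataset); contrapositively O(update_dataset -> update_form). Since O(update_dataset) holds, K gives O(update_form).
Premise 10 is O(¬audit_prescription -> ¬update_form); contrapositively O(update_form -> audit_prescription). Since O(update_form) holds, K gives O(audit_prescription).
Premises 7, 8, 9, 11, 12 do not contribute to this derivation.
Hence audit_prescription is obligatory.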